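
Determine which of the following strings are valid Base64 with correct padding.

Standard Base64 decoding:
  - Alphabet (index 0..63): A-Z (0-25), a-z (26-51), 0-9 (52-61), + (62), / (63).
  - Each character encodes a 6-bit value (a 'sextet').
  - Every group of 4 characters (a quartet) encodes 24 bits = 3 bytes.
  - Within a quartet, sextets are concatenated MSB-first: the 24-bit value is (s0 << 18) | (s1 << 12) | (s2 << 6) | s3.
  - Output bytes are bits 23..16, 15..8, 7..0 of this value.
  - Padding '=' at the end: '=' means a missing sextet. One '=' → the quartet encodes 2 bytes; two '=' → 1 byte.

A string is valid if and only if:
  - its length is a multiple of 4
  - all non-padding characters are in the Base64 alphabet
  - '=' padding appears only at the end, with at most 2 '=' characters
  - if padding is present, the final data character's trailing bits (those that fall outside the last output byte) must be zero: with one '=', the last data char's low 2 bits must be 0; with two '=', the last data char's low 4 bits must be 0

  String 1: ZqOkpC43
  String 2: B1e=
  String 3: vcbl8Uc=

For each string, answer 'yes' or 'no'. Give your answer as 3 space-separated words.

Answer: yes no yes

Derivation:
String 1: 'ZqOkpC43' → valid
String 2: 'B1e=' → invalid (bad trailing bits)
String 3: 'vcbl8Uc=' → valid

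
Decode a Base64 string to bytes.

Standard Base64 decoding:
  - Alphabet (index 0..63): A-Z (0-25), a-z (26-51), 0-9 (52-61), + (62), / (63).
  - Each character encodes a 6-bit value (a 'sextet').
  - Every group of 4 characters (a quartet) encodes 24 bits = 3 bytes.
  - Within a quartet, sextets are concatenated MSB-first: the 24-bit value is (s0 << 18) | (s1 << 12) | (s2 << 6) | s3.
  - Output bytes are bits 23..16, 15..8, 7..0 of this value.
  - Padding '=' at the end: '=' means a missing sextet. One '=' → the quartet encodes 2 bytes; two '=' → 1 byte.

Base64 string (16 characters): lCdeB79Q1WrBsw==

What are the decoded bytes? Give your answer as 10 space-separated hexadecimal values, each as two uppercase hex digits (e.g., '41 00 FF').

After char 0 ('l'=37): chars_in_quartet=1 acc=0x25 bytes_emitted=0
After char 1 ('C'=2): chars_in_quartet=2 acc=0x942 bytes_emitted=0
After char 2 ('d'=29): chars_in_quartet=3 acc=0x2509D bytes_emitted=0
After char 3 ('e'=30): chars_in_quartet=4 acc=0x94275E -> emit 94 27 5E, reset; bytes_emitted=3
After char 4 ('B'=1): chars_in_quartet=1 acc=0x1 bytes_emitted=3
After char 5 ('7'=59): chars_in_quartet=2 acc=0x7B bytes_emitted=3
After char 6 ('9'=61): chars_in_quartet=3 acc=0x1EFD bytes_emitted=3
After char 7 ('Q'=16): chars_in_quartet=4 acc=0x7BF50 -> emit 07 BF 50, reset; bytes_emitted=6
After char 8 ('1'=53): chars_in_quartet=1 acc=0x35 bytes_emitted=6
After char 9 ('W'=22): chars_in_quartet=2 acc=0xD56 bytes_emitted=6
After char 10 ('r'=43): chars_in_quartet=3 acc=0x355AB bytes_emitted=6
After char 11 ('B'=1): chars_in_quartet=4 acc=0xD56AC1 -> emit D5 6A C1, reset; bytes_emitted=9
After char 12 ('s'=44): chars_in_quartet=1 acc=0x2C bytes_emitted=9
After char 13 ('w'=48): chars_in_quartet=2 acc=0xB30 bytes_emitted=9
Padding '==': partial quartet acc=0xB30 -> emit B3; bytes_emitted=10

Answer: 94 27 5E 07 BF 50 D5 6A C1 B3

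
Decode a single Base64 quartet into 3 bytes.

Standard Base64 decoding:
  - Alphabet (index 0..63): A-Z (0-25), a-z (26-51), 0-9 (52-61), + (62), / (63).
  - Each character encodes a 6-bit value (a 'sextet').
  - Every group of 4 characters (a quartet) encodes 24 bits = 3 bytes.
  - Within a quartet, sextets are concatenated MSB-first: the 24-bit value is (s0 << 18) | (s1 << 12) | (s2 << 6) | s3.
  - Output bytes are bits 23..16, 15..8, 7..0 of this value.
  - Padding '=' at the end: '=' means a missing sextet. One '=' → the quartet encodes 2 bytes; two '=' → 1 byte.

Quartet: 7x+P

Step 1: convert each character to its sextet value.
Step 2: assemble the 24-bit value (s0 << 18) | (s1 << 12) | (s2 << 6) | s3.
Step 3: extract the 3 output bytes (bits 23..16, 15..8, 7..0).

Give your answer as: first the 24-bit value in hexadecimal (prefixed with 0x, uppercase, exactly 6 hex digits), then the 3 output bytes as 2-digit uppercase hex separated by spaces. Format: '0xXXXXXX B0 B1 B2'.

Answer: 0xEF1F8F EF 1F 8F

Derivation:
Sextets: 7=59, x=49, +=62, P=15
24-bit: (59<<18) | (49<<12) | (62<<6) | 15
      = 0xEC0000 | 0x031000 | 0x000F80 | 0x00000F
      = 0xEF1F8F
Bytes: (v>>16)&0xFF=EF, (v>>8)&0xFF=1F, v&0xFF=8F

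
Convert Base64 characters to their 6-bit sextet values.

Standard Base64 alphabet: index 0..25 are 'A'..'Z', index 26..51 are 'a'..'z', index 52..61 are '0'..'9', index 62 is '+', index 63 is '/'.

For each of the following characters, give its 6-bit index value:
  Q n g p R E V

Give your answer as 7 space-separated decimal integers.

Answer: 16 39 32 41 17 4 21

Derivation:
'Q': A..Z range, ord('Q') − ord('A') = 16
'n': a..z range, 26 + ord('n') − ord('a') = 39
'g': a..z range, 26 + ord('g') − ord('a') = 32
'p': a..z range, 26 + ord('p') − ord('a') = 41
'R': A..Z range, ord('R') − ord('A') = 17
'E': A..Z range, ord('E') − ord('A') = 4
'V': A..Z range, ord('V') − ord('A') = 21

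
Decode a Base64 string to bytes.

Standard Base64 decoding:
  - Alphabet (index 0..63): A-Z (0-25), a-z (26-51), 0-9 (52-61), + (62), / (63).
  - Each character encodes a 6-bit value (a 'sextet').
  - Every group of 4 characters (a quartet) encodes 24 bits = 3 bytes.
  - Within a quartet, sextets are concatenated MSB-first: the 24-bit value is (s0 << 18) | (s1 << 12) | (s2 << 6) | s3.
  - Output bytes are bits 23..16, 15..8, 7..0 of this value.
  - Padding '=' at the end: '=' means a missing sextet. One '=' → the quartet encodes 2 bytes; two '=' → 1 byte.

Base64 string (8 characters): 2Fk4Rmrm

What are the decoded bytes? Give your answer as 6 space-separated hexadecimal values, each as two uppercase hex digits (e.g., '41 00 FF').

After char 0 ('2'=54): chars_in_quartet=1 acc=0x36 bytes_emitted=0
After char 1 ('F'=5): chars_in_quartet=2 acc=0xD85 bytes_emitted=0
After char 2 ('k'=36): chars_in_quartet=3 acc=0x36164 bytes_emitted=0
After char 3 ('4'=56): chars_in_quartet=4 acc=0xD85938 -> emit D8 59 38, reset; bytes_emitted=3
After char 4 ('R'=17): chars_in_quartet=1 acc=0x11 bytes_emitted=3
After char 5 ('m'=38): chars_in_quartet=2 acc=0x466 bytes_emitted=3
After char 6 ('r'=43): chars_in_quartet=3 acc=0x119AB bytes_emitted=3
After char 7 ('m'=38): chars_in_quartet=4 acc=0x466AE6 -> emit 46 6A E6, reset; bytes_emitted=6

Answer: D8 59 38 46 6A E6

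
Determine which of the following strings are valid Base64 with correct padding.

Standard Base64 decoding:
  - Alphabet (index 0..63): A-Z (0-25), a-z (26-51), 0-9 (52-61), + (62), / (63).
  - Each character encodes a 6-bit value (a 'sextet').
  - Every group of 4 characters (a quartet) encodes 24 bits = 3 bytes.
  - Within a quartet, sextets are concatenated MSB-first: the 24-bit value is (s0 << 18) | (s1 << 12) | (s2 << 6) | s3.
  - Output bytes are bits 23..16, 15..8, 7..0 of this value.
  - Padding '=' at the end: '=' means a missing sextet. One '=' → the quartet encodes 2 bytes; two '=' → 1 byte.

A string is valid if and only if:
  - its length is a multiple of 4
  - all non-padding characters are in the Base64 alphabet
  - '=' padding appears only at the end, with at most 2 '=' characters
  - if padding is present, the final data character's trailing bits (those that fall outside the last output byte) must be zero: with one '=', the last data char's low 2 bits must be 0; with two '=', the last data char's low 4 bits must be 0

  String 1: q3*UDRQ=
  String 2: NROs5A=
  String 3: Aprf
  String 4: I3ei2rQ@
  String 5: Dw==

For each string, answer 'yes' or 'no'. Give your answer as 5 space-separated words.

String 1: 'q3*UDRQ=' → invalid (bad char(s): ['*'])
String 2: 'NROs5A=' → invalid (len=7 not mult of 4)
String 3: 'Aprf' → valid
String 4: 'I3ei2rQ@' → invalid (bad char(s): ['@'])
String 5: 'Dw==' → valid

Answer: no no yes no yes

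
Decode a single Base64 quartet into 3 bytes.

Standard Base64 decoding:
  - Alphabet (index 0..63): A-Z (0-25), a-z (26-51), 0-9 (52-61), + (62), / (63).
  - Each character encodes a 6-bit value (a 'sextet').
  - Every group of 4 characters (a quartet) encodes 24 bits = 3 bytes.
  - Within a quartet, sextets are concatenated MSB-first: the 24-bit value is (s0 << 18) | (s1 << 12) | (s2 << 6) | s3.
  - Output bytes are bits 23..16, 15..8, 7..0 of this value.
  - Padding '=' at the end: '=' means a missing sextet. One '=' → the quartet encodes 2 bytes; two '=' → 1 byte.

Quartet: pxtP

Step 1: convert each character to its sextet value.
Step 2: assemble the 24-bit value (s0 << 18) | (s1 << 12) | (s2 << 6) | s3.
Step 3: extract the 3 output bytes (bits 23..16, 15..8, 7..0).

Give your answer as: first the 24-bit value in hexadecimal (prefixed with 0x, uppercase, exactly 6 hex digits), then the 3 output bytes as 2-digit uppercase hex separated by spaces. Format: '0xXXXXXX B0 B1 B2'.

Answer: 0xA71B4F A7 1B 4F

Derivation:
Sextets: p=41, x=49, t=45, P=15
24-bit: (41<<18) | (49<<12) | (45<<6) | 15
      = 0xA40000 | 0x031000 | 0x000B40 | 0x00000F
      = 0xA71B4F
Bytes: (v>>16)&0xFF=A7, (v>>8)&0xFF=1B, v&0xFF=4F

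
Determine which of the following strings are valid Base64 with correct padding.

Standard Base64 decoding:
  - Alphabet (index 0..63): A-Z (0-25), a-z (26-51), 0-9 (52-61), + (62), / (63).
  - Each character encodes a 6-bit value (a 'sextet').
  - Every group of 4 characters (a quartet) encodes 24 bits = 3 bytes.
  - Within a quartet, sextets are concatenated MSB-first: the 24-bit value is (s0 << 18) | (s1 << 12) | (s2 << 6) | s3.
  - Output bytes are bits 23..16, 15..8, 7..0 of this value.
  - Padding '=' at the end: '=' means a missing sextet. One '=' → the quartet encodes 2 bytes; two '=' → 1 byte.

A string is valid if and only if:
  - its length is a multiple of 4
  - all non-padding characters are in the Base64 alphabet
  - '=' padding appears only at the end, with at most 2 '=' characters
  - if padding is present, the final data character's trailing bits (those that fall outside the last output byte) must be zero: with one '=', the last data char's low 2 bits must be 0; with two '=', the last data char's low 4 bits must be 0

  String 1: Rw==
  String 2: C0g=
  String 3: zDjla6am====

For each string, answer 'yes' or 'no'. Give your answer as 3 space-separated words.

String 1: 'Rw==' → valid
String 2: 'C0g=' → valid
String 3: 'zDjla6am====' → invalid (4 pad chars (max 2))

Answer: yes yes no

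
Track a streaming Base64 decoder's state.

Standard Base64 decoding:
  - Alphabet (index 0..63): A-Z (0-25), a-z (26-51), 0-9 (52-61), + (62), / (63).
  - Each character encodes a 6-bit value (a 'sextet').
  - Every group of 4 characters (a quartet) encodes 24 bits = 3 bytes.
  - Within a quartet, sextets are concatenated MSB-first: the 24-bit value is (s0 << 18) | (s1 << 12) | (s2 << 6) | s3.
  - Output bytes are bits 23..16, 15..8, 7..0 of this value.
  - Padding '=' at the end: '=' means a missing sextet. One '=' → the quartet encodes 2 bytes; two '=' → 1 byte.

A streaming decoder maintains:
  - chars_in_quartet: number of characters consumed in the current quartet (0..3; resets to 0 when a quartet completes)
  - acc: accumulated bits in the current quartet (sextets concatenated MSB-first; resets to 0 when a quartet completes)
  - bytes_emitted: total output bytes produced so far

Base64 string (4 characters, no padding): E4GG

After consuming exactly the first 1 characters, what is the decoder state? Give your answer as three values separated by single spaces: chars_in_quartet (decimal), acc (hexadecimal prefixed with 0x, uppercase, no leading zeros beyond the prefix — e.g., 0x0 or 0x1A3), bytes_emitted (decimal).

Answer: 1 0x4 0

Derivation:
After char 0 ('E'=4): chars_in_quartet=1 acc=0x4 bytes_emitted=0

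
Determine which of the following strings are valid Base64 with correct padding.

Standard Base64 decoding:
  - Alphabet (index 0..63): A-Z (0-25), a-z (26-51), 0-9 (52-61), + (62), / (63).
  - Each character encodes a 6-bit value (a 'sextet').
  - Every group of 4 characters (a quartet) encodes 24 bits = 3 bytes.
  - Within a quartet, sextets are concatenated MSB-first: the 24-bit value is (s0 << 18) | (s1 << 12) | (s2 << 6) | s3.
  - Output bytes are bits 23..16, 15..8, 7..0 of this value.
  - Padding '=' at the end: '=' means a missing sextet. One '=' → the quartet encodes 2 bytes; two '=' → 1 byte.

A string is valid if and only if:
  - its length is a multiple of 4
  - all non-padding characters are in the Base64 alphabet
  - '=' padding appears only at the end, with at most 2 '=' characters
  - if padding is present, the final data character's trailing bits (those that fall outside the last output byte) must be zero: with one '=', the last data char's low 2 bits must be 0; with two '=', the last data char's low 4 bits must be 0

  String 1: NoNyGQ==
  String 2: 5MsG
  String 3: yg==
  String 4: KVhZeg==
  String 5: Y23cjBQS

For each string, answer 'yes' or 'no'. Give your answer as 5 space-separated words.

String 1: 'NoNyGQ==' → valid
String 2: '5MsG' → valid
String 3: 'yg==' → valid
String 4: 'KVhZeg==' → valid
String 5: 'Y23cjBQS' → valid

Answer: yes yes yes yes yes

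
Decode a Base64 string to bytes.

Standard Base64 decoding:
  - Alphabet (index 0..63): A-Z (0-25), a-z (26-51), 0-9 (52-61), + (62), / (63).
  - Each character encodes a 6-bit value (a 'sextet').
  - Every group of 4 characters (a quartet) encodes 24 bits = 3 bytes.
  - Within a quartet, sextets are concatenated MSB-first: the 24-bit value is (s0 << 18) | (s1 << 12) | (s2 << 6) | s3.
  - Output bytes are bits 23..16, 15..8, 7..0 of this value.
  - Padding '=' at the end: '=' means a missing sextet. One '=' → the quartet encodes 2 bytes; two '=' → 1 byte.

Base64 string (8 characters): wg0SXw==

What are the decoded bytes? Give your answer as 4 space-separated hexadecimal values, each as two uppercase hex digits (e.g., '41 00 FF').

Answer: C2 0D 12 5F

Derivation:
After char 0 ('w'=48): chars_in_quartet=1 acc=0x30 bytes_emitted=0
After char 1 ('g'=32): chars_in_quartet=2 acc=0xC20 bytes_emitted=0
After char 2 ('0'=52): chars_in_quartet=3 acc=0x30834 bytes_emitted=0
After char 3 ('S'=18): chars_in_quartet=4 acc=0xC20D12 -> emit C2 0D 12, reset; bytes_emitted=3
After char 4 ('X'=23): chars_in_quartet=1 acc=0x17 bytes_emitted=3
After char 5 ('w'=48): chars_in_quartet=2 acc=0x5F0 bytes_emitted=3
Padding '==': partial quartet acc=0x5F0 -> emit 5F; bytes_emitted=4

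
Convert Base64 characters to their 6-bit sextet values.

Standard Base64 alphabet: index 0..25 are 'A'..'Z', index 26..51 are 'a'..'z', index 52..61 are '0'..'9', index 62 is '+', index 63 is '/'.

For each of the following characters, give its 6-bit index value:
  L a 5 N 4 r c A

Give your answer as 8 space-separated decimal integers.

Answer: 11 26 57 13 56 43 28 0

Derivation:
'L': A..Z range, ord('L') − ord('A') = 11
'a': a..z range, 26 + ord('a') − ord('a') = 26
'5': 0..9 range, 52 + ord('5') − ord('0') = 57
'N': A..Z range, ord('N') − ord('A') = 13
'4': 0..9 range, 52 + ord('4') − ord('0') = 56
'r': a..z range, 26 + ord('r') − ord('a') = 43
'c': a..z range, 26 + ord('c') − ord('a') = 28
'A': A..Z range, ord('A') − ord('A') = 0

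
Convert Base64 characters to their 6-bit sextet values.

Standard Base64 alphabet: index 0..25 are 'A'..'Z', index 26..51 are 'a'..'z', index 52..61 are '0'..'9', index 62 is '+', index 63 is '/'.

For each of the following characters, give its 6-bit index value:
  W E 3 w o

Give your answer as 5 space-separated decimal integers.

Answer: 22 4 55 48 40

Derivation:
'W': A..Z range, ord('W') − ord('A') = 22
'E': A..Z range, ord('E') − ord('A') = 4
'3': 0..9 range, 52 + ord('3') − ord('0') = 55
'w': a..z range, 26 + ord('w') − ord('a') = 48
'o': a..z range, 26 + ord('o') − ord('a') = 40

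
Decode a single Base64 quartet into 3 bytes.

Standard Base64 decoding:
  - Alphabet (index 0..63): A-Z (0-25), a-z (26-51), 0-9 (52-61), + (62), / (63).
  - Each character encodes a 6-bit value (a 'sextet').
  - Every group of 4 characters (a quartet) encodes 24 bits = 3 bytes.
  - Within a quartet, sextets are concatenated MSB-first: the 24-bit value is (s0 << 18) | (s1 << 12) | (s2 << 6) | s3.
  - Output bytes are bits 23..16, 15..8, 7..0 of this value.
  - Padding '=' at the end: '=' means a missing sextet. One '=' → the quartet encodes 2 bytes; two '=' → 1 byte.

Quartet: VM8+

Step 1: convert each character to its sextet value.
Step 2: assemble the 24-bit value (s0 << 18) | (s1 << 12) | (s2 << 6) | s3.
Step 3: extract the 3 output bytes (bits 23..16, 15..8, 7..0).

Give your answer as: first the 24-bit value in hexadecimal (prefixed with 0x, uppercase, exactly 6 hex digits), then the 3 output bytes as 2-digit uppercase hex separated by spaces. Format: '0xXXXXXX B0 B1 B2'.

Answer: 0x54CF3E 54 CF 3E

Derivation:
Sextets: V=21, M=12, 8=60, +=62
24-bit: (21<<18) | (12<<12) | (60<<6) | 62
      = 0x540000 | 0x00C000 | 0x000F00 | 0x00003E
      = 0x54CF3E
Bytes: (v>>16)&0xFF=54, (v>>8)&0xFF=CF, v&0xFF=3E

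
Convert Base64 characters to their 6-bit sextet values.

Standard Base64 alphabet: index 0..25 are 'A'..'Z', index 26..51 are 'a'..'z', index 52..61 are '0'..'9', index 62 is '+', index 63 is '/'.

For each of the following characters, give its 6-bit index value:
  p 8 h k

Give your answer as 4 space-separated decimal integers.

Answer: 41 60 33 36

Derivation:
'p': a..z range, 26 + ord('p') − ord('a') = 41
'8': 0..9 range, 52 + ord('8') − ord('0') = 60
'h': a..z range, 26 + ord('h') − ord('a') = 33
'k': a..z range, 26 + ord('k') − ord('a') = 36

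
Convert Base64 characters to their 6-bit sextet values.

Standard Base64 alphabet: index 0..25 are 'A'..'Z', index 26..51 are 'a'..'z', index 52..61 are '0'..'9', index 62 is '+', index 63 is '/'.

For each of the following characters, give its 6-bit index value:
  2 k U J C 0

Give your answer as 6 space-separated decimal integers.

'2': 0..9 range, 52 + ord('2') − ord('0') = 54
'k': a..z range, 26 + ord('k') − ord('a') = 36
'U': A..Z range, ord('U') − ord('A') = 20
'J': A..Z range, ord('J') − ord('A') = 9
'C': A..Z range, ord('C') − ord('A') = 2
'0': 0..9 range, 52 + ord('0') − ord('0') = 52

Answer: 54 36 20 9 2 52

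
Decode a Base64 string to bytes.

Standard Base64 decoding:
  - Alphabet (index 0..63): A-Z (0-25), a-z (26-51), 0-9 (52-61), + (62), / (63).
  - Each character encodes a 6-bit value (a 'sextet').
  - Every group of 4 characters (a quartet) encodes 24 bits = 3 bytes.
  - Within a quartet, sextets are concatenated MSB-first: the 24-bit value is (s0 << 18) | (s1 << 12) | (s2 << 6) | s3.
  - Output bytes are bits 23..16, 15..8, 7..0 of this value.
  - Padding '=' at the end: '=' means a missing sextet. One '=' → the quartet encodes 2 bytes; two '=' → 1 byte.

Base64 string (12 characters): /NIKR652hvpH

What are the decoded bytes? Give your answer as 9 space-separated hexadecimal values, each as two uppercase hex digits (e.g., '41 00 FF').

After char 0 ('/'=63): chars_in_quartet=1 acc=0x3F bytes_emitted=0
After char 1 ('N'=13): chars_in_quartet=2 acc=0xFCD bytes_emitted=0
After char 2 ('I'=8): chars_in_quartet=3 acc=0x3F348 bytes_emitted=0
After char 3 ('K'=10): chars_in_quartet=4 acc=0xFCD20A -> emit FC D2 0A, reset; bytes_emitted=3
After char 4 ('R'=17): chars_in_quartet=1 acc=0x11 bytes_emitted=3
After char 5 ('6'=58): chars_in_quartet=2 acc=0x47A bytes_emitted=3
After char 6 ('5'=57): chars_in_quartet=3 acc=0x11EB9 bytes_emitted=3
After char 7 ('2'=54): chars_in_quartet=4 acc=0x47AE76 -> emit 47 AE 76, reset; bytes_emitted=6
After char 8 ('h'=33): chars_in_quartet=1 acc=0x21 bytes_emitted=6
After char 9 ('v'=47): chars_in_quartet=2 acc=0x86F bytes_emitted=6
After char 10 ('p'=41): chars_in_quartet=3 acc=0x21BE9 bytes_emitted=6
After char 11 ('H'=7): chars_in_quartet=4 acc=0x86FA47 -> emit 86 FA 47, reset; bytes_emitted=9

Answer: FC D2 0A 47 AE 76 86 FA 47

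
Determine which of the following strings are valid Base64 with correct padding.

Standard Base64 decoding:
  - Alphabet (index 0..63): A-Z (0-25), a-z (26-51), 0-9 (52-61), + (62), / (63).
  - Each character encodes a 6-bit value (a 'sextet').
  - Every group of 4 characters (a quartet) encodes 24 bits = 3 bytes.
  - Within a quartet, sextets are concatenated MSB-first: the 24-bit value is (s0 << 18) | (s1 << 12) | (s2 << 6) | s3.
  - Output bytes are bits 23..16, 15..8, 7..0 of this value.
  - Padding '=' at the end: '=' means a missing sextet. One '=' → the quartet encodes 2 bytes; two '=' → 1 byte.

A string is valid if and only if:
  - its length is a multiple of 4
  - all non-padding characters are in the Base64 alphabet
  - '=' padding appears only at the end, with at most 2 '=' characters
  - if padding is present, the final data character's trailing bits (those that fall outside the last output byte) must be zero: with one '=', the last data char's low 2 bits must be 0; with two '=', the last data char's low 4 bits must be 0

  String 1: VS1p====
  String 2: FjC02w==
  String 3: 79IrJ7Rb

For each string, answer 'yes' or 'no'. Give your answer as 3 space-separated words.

String 1: 'VS1p====' → invalid (4 pad chars (max 2))
String 2: 'FjC02w==' → valid
String 3: '79IrJ7Rb' → valid

Answer: no yes yes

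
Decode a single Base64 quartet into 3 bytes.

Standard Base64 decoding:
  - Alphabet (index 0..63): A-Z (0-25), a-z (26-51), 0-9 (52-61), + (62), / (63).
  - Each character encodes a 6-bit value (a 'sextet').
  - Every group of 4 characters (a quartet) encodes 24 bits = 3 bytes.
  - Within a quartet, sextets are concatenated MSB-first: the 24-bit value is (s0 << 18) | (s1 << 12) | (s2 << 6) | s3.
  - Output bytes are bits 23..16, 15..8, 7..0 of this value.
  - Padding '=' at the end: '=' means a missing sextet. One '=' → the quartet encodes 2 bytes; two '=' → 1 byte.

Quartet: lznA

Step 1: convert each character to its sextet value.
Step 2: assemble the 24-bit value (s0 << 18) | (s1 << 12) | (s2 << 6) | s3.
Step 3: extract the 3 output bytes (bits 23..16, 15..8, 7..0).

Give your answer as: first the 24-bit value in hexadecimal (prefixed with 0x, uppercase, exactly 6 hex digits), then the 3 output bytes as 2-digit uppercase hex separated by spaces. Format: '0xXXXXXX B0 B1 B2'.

Sextets: l=37, z=51, n=39, A=0
24-bit: (37<<18) | (51<<12) | (39<<6) | 0
      = 0x940000 | 0x033000 | 0x0009C0 | 0x000000
      = 0x9739C0
Bytes: (v>>16)&0xFF=97, (v>>8)&0xFF=39, v&0xFF=C0

Answer: 0x9739C0 97 39 C0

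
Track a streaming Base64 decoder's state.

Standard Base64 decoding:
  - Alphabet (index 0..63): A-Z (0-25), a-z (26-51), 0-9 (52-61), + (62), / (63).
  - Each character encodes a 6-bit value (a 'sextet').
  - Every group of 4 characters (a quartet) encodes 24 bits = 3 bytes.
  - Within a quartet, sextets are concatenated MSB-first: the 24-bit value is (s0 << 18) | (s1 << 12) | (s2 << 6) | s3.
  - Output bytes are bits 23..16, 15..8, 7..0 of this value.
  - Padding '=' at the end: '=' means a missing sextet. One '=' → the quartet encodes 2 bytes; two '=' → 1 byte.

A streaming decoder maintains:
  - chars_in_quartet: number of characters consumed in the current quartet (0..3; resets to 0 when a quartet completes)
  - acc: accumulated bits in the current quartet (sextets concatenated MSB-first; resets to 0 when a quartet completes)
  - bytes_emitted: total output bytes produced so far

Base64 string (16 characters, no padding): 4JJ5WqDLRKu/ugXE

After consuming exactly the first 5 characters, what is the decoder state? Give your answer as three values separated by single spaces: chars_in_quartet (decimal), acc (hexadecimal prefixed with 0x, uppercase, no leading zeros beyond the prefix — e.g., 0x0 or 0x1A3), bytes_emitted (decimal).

Answer: 1 0x16 3

Derivation:
After char 0 ('4'=56): chars_in_quartet=1 acc=0x38 bytes_emitted=0
After char 1 ('J'=9): chars_in_quartet=2 acc=0xE09 bytes_emitted=0
After char 2 ('J'=9): chars_in_quartet=3 acc=0x38249 bytes_emitted=0
After char 3 ('5'=57): chars_in_quartet=4 acc=0xE09279 -> emit E0 92 79, reset; bytes_emitted=3
After char 4 ('W'=22): chars_in_quartet=1 acc=0x16 bytes_emitted=3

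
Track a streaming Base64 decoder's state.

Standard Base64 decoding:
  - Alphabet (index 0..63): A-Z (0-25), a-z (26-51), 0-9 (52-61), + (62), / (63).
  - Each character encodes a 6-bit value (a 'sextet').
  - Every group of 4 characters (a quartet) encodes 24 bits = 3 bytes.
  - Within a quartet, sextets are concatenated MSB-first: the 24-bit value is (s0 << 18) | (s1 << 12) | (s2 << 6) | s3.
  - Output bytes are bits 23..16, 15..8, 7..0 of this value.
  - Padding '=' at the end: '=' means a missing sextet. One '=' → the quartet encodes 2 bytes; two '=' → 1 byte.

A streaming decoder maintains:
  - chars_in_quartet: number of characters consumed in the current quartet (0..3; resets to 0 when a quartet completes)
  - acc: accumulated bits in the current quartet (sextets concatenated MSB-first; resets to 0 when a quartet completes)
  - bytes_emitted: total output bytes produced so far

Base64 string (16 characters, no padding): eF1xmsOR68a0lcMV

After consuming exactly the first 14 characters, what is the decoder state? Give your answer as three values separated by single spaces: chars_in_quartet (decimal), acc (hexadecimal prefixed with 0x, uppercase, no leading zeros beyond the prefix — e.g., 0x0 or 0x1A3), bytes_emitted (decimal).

After char 0 ('e'=30): chars_in_quartet=1 acc=0x1E bytes_emitted=0
After char 1 ('F'=5): chars_in_quartet=2 acc=0x785 bytes_emitted=0
After char 2 ('1'=53): chars_in_quartet=3 acc=0x1E175 bytes_emitted=0
After char 3 ('x'=49): chars_in_quartet=4 acc=0x785D71 -> emit 78 5D 71, reset; bytes_emitted=3
After char 4 ('m'=38): chars_in_quartet=1 acc=0x26 bytes_emitted=3
After char 5 ('s'=44): chars_in_quartet=2 acc=0x9AC bytes_emitted=3
After char 6 ('O'=14): chars_in_quartet=3 acc=0x26B0E bytes_emitted=3
After char 7 ('R'=17): chars_in_quartet=4 acc=0x9AC391 -> emit 9A C3 91, reset; bytes_emitted=6
After char 8 ('6'=58): chars_in_quartet=1 acc=0x3A bytes_emitted=6
After char 9 ('8'=60): chars_in_quartet=2 acc=0xEBC bytes_emitted=6
After char 10 ('a'=26): chars_in_quartet=3 acc=0x3AF1A bytes_emitted=6
After char 11 ('0'=52): chars_in_quartet=4 acc=0xEBC6B4 -> emit EB C6 B4, reset; bytes_emitted=9
After char 12 ('l'=37): chars_in_quartet=1 acc=0x25 bytes_emitted=9
After char 13 ('c'=28): chars_in_quartet=2 acc=0x95C bytes_emitted=9

Answer: 2 0x95C 9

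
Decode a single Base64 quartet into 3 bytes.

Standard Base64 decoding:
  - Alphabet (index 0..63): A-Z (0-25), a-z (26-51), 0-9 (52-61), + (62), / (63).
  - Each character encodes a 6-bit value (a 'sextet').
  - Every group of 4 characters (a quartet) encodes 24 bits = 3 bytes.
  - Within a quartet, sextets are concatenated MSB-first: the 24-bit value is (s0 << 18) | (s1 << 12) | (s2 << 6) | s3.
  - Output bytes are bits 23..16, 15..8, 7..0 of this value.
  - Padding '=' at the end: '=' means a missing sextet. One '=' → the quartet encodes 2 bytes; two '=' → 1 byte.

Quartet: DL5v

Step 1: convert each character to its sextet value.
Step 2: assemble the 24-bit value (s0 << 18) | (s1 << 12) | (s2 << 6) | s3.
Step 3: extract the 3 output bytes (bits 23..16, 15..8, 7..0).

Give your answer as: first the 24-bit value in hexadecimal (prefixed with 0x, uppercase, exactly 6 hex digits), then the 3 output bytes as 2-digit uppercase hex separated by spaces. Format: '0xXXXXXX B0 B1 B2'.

Sextets: D=3, L=11, 5=57, v=47
24-bit: (3<<18) | (11<<12) | (57<<6) | 47
      = 0x0C0000 | 0x00B000 | 0x000E40 | 0x00002F
      = 0x0CBE6F
Bytes: (v>>16)&0xFF=0C, (v>>8)&0xFF=BE, v&0xFF=6F

Answer: 0x0CBE6F 0C BE 6F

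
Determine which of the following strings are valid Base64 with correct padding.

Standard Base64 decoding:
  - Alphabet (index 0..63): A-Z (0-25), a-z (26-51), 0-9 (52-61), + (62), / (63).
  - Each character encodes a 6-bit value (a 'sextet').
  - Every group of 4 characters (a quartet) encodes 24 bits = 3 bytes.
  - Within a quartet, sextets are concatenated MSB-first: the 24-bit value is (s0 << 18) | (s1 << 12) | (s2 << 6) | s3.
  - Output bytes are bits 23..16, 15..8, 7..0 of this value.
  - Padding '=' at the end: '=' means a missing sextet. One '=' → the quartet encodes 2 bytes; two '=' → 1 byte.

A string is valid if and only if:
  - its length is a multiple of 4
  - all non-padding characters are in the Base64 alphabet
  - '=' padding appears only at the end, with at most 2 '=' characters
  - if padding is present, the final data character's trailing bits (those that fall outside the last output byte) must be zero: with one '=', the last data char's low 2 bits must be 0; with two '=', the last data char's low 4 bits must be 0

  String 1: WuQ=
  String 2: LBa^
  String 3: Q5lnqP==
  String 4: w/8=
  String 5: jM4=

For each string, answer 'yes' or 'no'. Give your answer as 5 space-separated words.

Answer: yes no no yes yes

Derivation:
String 1: 'WuQ=' → valid
String 2: 'LBa^' → invalid (bad char(s): ['^'])
String 3: 'Q5lnqP==' → invalid (bad trailing bits)
String 4: 'w/8=' → valid
String 5: 'jM4=' → valid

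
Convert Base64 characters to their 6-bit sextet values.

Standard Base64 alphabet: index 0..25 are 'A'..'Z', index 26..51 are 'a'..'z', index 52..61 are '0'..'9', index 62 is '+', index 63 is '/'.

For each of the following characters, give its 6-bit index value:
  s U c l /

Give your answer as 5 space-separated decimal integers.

Answer: 44 20 28 37 63

Derivation:
's': a..z range, 26 + ord('s') − ord('a') = 44
'U': A..Z range, ord('U') − ord('A') = 20
'c': a..z range, 26 + ord('c') − ord('a') = 28
'l': a..z range, 26 + ord('l') − ord('a') = 37
'/': index 63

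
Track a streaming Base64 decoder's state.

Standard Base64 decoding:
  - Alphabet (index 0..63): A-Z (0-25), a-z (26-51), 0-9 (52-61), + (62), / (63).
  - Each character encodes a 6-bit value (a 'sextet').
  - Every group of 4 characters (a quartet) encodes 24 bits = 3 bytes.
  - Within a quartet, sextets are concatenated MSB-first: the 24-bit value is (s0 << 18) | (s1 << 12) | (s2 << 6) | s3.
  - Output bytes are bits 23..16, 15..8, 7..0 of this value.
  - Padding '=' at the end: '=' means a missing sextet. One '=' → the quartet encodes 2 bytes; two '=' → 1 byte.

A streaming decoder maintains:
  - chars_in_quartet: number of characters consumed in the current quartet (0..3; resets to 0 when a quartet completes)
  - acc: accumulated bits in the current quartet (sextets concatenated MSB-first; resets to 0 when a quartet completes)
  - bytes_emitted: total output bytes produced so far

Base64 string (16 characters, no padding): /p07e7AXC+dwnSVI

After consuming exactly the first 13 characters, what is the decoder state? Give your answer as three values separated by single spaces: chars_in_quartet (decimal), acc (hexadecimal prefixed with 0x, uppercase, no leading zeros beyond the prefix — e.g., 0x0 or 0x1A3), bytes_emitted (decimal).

After char 0 ('/'=63): chars_in_quartet=1 acc=0x3F bytes_emitted=0
After char 1 ('p'=41): chars_in_quartet=2 acc=0xFE9 bytes_emitted=0
After char 2 ('0'=52): chars_in_quartet=3 acc=0x3FA74 bytes_emitted=0
After char 3 ('7'=59): chars_in_quartet=4 acc=0xFE9D3B -> emit FE 9D 3B, reset; bytes_emitted=3
After char 4 ('e'=30): chars_in_quartet=1 acc=0x1E bytes_emitted=3
After char 5 ('7'=59): chars_in_quartet=2 acc=0x7BB bytes_emitted=3
After char 6 ('A'=0): chars_in_quartet=3 acc=0x1EEC0 bytes_emitted=3
After char 7 ('X'=23): chars_in_quartet=4 acc=0x7BB017 -> emit 7B B0 17, reset; bytes_emitted=6
After char 8 ('C'=2): chars_in_quartet=1 acc=0x2 bytes_emitted=6
After char 9 ('+'=62): chars_in_quartet=2 acc=0xBE bytes_emitted=6
After char 10 ('d'=29): chars_in_quartet=3 acc=0x2F9D bytes_emitted=6
After char 11 ('w'=48): chars_in_quartet=4 acc=0xBE770 -> emit 0B E7 70, reset; bytes_emitted=9
After char 12 ('n'=39): chars_in_quartet=1 acc=0x27 bytes_emitted=9

Answer: 1 0x27 9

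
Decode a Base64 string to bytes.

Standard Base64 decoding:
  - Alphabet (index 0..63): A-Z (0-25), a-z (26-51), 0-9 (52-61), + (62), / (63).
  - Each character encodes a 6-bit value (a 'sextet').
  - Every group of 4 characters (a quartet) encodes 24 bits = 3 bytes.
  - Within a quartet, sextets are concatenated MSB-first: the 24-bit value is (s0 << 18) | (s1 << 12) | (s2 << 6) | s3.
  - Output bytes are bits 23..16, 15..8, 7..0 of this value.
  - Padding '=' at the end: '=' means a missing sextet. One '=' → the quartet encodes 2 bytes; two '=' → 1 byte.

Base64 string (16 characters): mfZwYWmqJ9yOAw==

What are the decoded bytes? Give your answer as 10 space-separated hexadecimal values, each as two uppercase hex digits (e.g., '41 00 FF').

After char 0 ('m'=38): chars_in_quartet=1 acc=0x26 bytes_emitted=0
After char 1 ('f'=31): chars_in_quartet=2 acc=0x99F bytes_emitted=0
After char 2 ('Z'=25): chars_in_quartet=3 acc=0x267D9 bytes_emitted=0
After char 3 ('w'=48): chars_in_quartet=4 acc=0x99F670 -> emit 99 F6 70, reset; bytes_emitted=3
After char 4 ('Y'=24): chars_in_quartet=1 acc=0x18 bytes_emitted=3
After char 5 ('W'=22): chars_in_quartet=2 acc=0x616 bytes_emitted=3
After char 6 ('m'=38): chars_in_quartet=3 acc=0x185A6 bytes_emitted=3
After char 7 ('q'=42): chars_in_quartet=4 acc=0x6169AA -> emit 61 69 AA, reset; bytes_emitted=6
After char 8 ('J'=9): chars_in_quartet=1 acc=0x9 bytes_emitted=6
After char 9 ('9'=61): chars_in_quartet=2 acc=0x27D bytes_emitted=6
After char 10 ('y'=50): chars_in_quartet=3 acc=0x9F72 bytes_emitted=6
After char 11 ('O'=14): chars_in_quartet=4 acc=0x27DC8E -> emit 27 DC 8E, reset; bytes_emitted=9
After char 12 ('A'=0): chars_in_quartet=1 acc=0x0 bytes_emitted=9
After char 13 ('w'=48): chars_in_quartet=2 acc=0x30 bytes_emitted=9
Padding '==': partial quartet acc=0x30 -> emit 03; bytes_emitted=10

Answer: 99 F6 70 61 69 AA 27 DC 8E 03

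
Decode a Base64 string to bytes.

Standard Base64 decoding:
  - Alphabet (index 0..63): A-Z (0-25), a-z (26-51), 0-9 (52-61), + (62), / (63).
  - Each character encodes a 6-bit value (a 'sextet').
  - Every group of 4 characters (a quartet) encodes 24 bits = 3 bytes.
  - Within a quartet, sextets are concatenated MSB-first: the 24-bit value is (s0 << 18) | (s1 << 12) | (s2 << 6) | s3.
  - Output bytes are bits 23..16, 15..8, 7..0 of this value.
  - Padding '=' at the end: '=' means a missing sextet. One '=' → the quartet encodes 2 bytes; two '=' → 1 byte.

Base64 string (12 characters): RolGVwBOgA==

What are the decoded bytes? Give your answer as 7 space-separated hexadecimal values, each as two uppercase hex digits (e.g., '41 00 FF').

After char 0 ('R'=17): chars_in_quartet=1 acc=0x11 bytes_emitted=0
After char 1 ('o'=40): chars_in_quartet=2 acc=0x468 bytes_emitted=0
After char 2 ('l'=37): chars_in_quartet=3 acc=0x11A25 bytes_emitted=0
After char 3 ('G'=6): chars_in_quartet=4 acc=0x468946 -> emit 46 89 46, reset; bytes_emitted=3
After char 4 ('V'=21): chars_in_quartet=1 acc=0x15 bytes_emitted=3
After char 5 ('w'=48): chars_in_quartet=2 acc=0x570 bytes_emitted=3
After char 6 ('B'=1): chars_in_quartet=3 acc=0x15C01 bytes_emitted=3
After char 7 ('O'=14): chars_in_quartet=4 acc=0x57004E -> emit 57 00 4E, reset; bytes_emitted=6
After char 8 ('g'=32): chars_in_quartet=1 acc=0x20 bytes_emitted=6
After char 9 ('A'=0): chars_in_quartet=2 acc=0x800 bytes_emitted=6
Padding '==': partial quartet acc=0x800 -> emit 80; bytes_emitted=7

Answer: 46 89 46 57 00 4E 80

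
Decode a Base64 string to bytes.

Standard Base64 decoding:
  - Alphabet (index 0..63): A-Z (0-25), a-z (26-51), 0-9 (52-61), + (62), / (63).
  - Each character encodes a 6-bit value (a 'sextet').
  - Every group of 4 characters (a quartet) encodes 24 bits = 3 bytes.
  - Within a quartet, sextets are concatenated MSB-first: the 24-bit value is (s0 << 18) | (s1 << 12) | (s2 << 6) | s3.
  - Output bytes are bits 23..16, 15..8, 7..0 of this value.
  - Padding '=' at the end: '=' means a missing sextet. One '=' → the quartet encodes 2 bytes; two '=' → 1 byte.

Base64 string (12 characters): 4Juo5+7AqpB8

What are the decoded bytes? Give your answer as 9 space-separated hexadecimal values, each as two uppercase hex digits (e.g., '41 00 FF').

After char 0 ('4'=56): chars_in_quartet=1 acc=0x38 bytes_emitted=0
After char 1 ('J'=9): chars_in_quartet=2 acc=0xE09 bytes_emitted=0
After char 2 ('u'=46): chars_in_quartet=3 acc=0x3826E bytes_emitted=0
After char 3 ('o'=40): chars_in_quartet=4 acc=0xE09BA8 -> emit E0 9B A8, reset; bytes_emitted=3
After char 4 ('5'=57): chars_in_quartet=1 acc=0x39 bytes_emitted=3
After char 5 ('+'=62): chars_in_quartet=2 acc=0xE7E bytes_emitted=3
After char 6 ('7'=59): chars_in_quartet=3 acc=0x39FBB bytes_emitted=3
After char 7 ('A'=0): chars_in_quartet=4 acc=0xE7EEC0 -> emit E7 EE C0, reset; bytes_emitted=6
After char 8 ('q'=42): chars_in_quartet=1 acc=0x2A bytes_emitted=6
After char 9 ('p'=41): chars_in_quartet=2 acc=0xAA9 bytes_emitted=6
After char 10 ('B'=1): chars_in_quartet=3 acc=0x2AA41 bytes_emitted=6
After char 11 ('8'=60): chars_in_quartet=4 acc=0xAA907C -> emit AA 90 7C, reset; bytes_emitted=9

Answer: E0 9B A8 E7 EE C0 AA 90 7C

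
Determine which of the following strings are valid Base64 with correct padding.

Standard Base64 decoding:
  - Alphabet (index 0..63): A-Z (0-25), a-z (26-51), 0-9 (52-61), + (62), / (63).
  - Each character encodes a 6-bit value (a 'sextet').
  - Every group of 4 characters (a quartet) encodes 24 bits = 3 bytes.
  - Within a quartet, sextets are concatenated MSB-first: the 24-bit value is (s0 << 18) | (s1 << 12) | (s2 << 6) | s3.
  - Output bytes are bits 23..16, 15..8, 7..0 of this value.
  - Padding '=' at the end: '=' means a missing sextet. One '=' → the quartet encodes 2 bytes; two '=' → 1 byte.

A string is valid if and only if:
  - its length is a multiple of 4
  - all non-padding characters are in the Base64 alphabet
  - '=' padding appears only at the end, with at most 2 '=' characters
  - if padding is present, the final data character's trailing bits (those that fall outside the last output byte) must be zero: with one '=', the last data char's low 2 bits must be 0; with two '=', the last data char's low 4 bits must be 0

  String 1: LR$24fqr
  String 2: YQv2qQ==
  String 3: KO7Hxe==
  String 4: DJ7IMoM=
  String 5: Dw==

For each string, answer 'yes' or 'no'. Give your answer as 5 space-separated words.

Answer: no yes no yes yes

Derivation:
String 1: 'LR$24fqr' → invalid (bad char(s): ['$'])
String 2: 'YQv2qQ==' → valid
String 3: 'KO7Hxe==' → invalid (bad trailing bits)
String 4: 'DJ7IMoM=' → valid
String 5: 'Dw==' → valid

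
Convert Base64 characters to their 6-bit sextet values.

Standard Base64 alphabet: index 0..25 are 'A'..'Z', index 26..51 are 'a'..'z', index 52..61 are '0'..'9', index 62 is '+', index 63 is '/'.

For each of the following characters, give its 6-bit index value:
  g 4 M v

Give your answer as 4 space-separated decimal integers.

'g': a..z range, 26 + ord('g') − ord('a') = 32
'4': 0..9 range, 52 + ord('4') − ord('0') = 56
'M': A..Z range, ord('M') − ord('A') = 12
'v': a..z range, 26 + ord('v') − ord('a') = 47

Answer: 32 56 12 47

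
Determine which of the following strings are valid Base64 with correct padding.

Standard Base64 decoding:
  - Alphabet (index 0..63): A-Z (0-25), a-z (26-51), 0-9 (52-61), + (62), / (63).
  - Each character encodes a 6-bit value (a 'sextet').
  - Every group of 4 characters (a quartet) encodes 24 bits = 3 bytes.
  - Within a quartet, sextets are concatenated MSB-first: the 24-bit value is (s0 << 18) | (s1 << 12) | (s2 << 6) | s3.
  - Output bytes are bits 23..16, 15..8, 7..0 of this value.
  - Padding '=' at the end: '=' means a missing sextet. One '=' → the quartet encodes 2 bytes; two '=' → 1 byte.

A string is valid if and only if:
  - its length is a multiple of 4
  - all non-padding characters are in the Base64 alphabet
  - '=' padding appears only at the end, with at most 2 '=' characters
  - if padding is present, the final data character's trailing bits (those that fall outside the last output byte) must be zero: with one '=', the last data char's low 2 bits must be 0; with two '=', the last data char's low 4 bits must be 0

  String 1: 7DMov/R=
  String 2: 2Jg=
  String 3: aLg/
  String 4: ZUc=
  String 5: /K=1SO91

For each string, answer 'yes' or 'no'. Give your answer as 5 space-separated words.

Answer: no yes yes yes no

Derivation:
String 1: '7DMov/R=' → invalid (bad trailing bits)
String 2: '2Jg=' → valid
String 3: 'aLg/' → valid
String 4: 'ZUc=' → valid
String 5: '/K=1SO91' → invalid (bad char(s): ['=']; '=' in middle)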